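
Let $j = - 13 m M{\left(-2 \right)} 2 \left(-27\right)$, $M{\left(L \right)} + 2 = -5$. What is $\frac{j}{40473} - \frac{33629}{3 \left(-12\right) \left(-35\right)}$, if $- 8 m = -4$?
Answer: $- \frac{50524531}{1888740} \approx -26.75$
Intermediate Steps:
$m = \frac{1}{2}$ ($m = \left(- \frac{1}{8}\right) \left(-4\right) = \frac{1}{2} \approx 0.5$)
$M{\left(L \right)} = -7$ ($M{\left(L \right)} = -2 - 5 = -7$)
$j = -2457$ ($j = - 13 \cdot \frac{1}{2} \left(-7\right) 2 \left(-27\right) = - 13 \left(\left(- \frac{7}{2}\right) 2\right) \left(-27\right) = \left(-13\right) \left(-7\right) \left(-27\right) = 91 \left(-27\right) = -2457$)
$\frac{j}{40473} - \frac{33629}{3 \left(-12\right) \left(-35\right)} = - \frac{2457}{40473} - \frac{33629}{3 \left(-12\right) \left(-35\right)} = \left(-2457\right) \frac{1}{40473} - \frac{33629}{\left(-36\right) \left(-35\right)} = - \frac{91}{1499} - \frac{33629}{1260} = - \frac{50524531}{1888740}$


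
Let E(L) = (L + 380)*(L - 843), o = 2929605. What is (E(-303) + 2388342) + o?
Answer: 5229705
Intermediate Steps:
E(L) = (-843 + L)*(380 + L) (E(L) = (380 + L)*(-843 + L) = (-843 + L)*(380 + L))
(E(-303) + 2388342) + o = ((-320340 + (-303)**2 - 463*(-303)) + 2388342) + 2929605 = ((-320340 + 91809 + 140289) + 2388342) + 2929605 = (-88242 + 2388342) + 2929605 = 2300100 + 2929605 = 5229705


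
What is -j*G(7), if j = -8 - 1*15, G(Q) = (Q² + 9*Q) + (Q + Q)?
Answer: 2898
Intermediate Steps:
G(Q) = Q² + 11*Q (G(Q) = (Q² + 9*Q) + 2*Q = Q² + 11*Q)
j = -23 (j = -8 - 15 = -23)
-j*G(7) = -(-23)*7*(11 + 7) = -(-23)*7*18 = -(-23)*126 = -1*(-2898) = 2898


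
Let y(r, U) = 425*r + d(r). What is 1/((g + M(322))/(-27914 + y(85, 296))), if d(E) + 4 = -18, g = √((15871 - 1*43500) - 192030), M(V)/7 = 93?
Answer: 5331039/643460 - 8189*I*√219659/643460 ≈ 8.285 - 5.9646*I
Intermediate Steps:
M(V) = 651 (M(V) = 7*93 = 651)
g = I*√219659 (g = √((15871 - 43500) - 192030) = √(-27629 - 192030) = √(-219659) = I*√219659 ≈ 468.68*I)
d(E) = -22 (d(E) = -4 - 18 = -22)
y(r, U) = -22 + 425*r (y(r, U) = 425*r - 22 = -22 + 425*r)
1/((g + M(322))/(-27914 + y(85, 296))) = 1/((I*√219659 + 651)/(-27914 + (-22 + 425*85))) = 1/((651 + I*√219659)/(-27914 + (-22 + 36125))) = 1/((651 + I*√219659)/(-27914 + 36103)) = 1/((651 + I*√219659)/8189) = 1/((651 + I*√219659)*(1/8189)) = 1/(651/8189 + I*√219659/8189)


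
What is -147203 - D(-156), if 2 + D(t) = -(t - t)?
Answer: -147201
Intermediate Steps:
D(t) = -2 (D(t) = -2 - (t - t) = -2 - 1*0 = -2 + 0 = -2)
-147203 - D(-156) = -147203 - 1*(-2) = -147203 + 2 = -147201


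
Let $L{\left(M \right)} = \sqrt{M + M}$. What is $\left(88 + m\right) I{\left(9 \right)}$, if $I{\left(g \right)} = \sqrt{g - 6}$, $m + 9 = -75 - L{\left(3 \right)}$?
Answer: $\sqrt{3} \left(4 - \sqrt{6}\right) \approx 2.6856$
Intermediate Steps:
$L{\left(M \right)} = \sqrt{2} \sqrt{M}$ ($L{\left(M \right)} = \sqrt{2 M} = \sqrt{2} \sqrt{M}$)
$m = -84 - \sqrt{6}$ ($m = -9 - \left(75 + \sqrt{2} \sqrt{3}\right) = -9 - \left(75 + \sqrt{6}\right) = -84 - \sqrt{6} \approx -86.449$)
$I{\left(g \right)} = \sqrt{-6 + g}$
$\left(88 + m\right) I{\left(9 \right)} = \left(88 - \left(84 + \sqrt{6}\right)\right) \sqrt{-6 + 9} = \left(4 - \sqrt{6}\right) \sqrt{3} = \sqrt{3} \left(4 - \sqrt{6}\right)$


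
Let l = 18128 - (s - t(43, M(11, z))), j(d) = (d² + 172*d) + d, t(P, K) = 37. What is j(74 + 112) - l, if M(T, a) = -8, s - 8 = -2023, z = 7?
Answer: 46594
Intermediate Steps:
s = -2015 (s = 8 - 2023 = -2015)
j(d) = d² + 173*d
l = 20180 (l = 18128 - (-2015 - 1*37) = 18128 - (-2015 - 37) = 18128 - 1*(-2052) = 18128 + 2052 = 20180)
j(74 + 112) - l = (74 + 112)*(173 + (74 + 112)) - 1*20180 = 186*(173 + 186) - 20180 = 186*359 - 20180 = 66774 - 20180 = 46594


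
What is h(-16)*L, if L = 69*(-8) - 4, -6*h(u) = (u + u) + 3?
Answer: -8062/3 ≈ -2687.3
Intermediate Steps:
h(u) = -1/2 - u/3 (h(u) = -((u + u) + 3)/6 = -(2*u + 3)/6 = -(3 + 2*u)/6 = -1/2 - u/3)
L = -556 (L = -552 - 4 = -556)
h(-16)*L = (-1/2 - 1/3*(-16))*(-556) = (-1/2 + 16/3)*(-556) = (29/6)*(-556) = -8062/3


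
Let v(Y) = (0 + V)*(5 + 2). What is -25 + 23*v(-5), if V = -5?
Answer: -830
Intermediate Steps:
v(Y) = -35 (v(Y) = (0 - 5)*(5 + 2) = -5*7 = -35)
-25 + 23*v(-5) = -25 + 23*(-35) = -25 - 805 = -830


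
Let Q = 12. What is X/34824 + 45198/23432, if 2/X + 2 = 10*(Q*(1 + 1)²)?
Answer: 47022510595/24377879544 ≈ 1.9289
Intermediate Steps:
X = 1/239 (X = 2/(-2 + 10*(12*(1 + 1)²)) = 2/(-2 + 10*(12*2²)) = 2/(-2 + 10*(12*4)) = 2/(-2 + 10*48) = 2/(-2 + 480) = 2/478 = 2*(1/478) = 1/239 ≈ 0.0041841)
X/34824 + 45198/23432 = (1/239)/34824 + 45198/23432 = (1/239)*(1/34824) + 45198*(1/23432) = 1/8322936 + 22599/11716 = 47022510595/24377879544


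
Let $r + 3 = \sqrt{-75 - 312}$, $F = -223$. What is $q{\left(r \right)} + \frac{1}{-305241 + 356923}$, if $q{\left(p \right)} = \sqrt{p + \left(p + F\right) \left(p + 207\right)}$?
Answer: $\frac{1}{51682} + 3 \sqrt{-5166 - 7 i \sqrt{43}} \approx 0.95797 - 215.63 i$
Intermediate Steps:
$r = -3 + 3 i \sqrt{43}$ ($r = -3 + \sqrt{-75 - 312} = -3 + \sqrt{-387} = -3 + 3 i \sqrt{43} \approx -3.0 + 19.672 i$)
$q{\left(p \right)} = \sqrt{p + \left(-223 + p\right) \left(207 + p\right)}$ ($q{\left(p \right)} = \sqrt{p + \left(p - 223\right) \left(p + 207\right)} = \sqrt{p + \left(-223 + p\right) \left(207 + p\right)}$)
$q{\left(r \right)} + \frac{1}{-305241 + 356923} = \sqrt{-46161 + \left(-3 + 3 i \sqrt{43}\right)^{2} - 15 \left(-3 + 3 i \sqrt{43}\right)} + \frac{1}{-305241 + 356923} = \sqrt{-46161 + \left(-3 + 3 i \sqrt{43}\right)^{2} + \left(45 - 45 i \sqrt{43}\right)} + \frac{1}{51682} = \sqrt{-46116 + \left(-3 + 3 i \sqrt{43}\right)^{2} - 45 i \sqrt{43}} + \frac{1}{51682} = \frac{1}{51682} + \sqrt{-46116 + \left(-3 + 3 i \sqrt{43}\right)^{2} - 45 i \sqrt{43}}$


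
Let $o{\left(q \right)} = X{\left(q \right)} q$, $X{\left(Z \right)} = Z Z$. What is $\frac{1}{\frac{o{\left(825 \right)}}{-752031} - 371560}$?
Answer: $- \frac{27853}{10369857555} \approx -2.686 \cdot 10^{-6}$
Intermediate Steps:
$X{\left(Z \right)} = Z^{2}$
$o{\left(q \right)} = q^{3}$ ($o{\left(q \right)} = q^{2} q = q^{3}$)
$\frac{1}{\frac{o{\left(825 \right)}}{-752031} - 371560} = \frac{1}{\frac{825^{3}}{-752031} - 371560} = \frac{1}{561515625 \left(- \frac{1}{752031}\right) - 371560} = \frac{1}{- \frac{20796875}{27853} - 371560} = \frac{1}{- \frac{10369857555}{27853}} = - \frac{27853}{10369857555}$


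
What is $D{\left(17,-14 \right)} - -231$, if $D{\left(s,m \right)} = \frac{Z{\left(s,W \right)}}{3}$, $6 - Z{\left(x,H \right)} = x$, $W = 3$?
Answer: $\frac{682}{3} \approx 227.33$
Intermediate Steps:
$Z{\left(x,H \right)} = 6 - x$
$D{\left(s,m \right)} = 2 - \frac{s}{3}$ ($D{\left(s,m \right)} = \frac{6 - s}{3} = \left(6 - s\right) \frac{1}{3} = 2 - \frac{s}{3}$)
$D{\left(17,-14 \right)} - -231 = \left(2 - \frac{17}{3}\right) - -231 = \left(2 - \frac{17}{3}\right) + 231 = - \frac{11}{3} + 231 = \frac{682}{3}$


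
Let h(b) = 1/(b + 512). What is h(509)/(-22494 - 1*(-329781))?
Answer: 1/313740027 ≈ 3.1874e-9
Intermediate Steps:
h(b) = 1/(512 + b)
h(509)/(-22494 - 1*(-329781)) = 1/((512 + 509)*(-22494 - 1*(-329781))) = 1/(1021*(-22494 + 329781)) = (1/1021)/307287 = (1/1021)*(1/307287) = 1/313740027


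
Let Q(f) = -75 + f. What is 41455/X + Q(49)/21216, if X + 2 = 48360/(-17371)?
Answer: -293806881991/33905616 ≈ -8665.4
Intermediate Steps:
X = -83102/17371 (X = -2 + 48360/(-17371) = -2 + 48360*(-1/17371) = -2 - 48360/17371 = -83102/17371 ≈ -4.7840)
41455/X + Q(49)/21216 = 41455/(-83102/17371) + (-75 + 49)/21216 = 41455*(-17371/83102) - 26*1/21216 = -720114805/83102 - 1/816 = -293806881991/33905616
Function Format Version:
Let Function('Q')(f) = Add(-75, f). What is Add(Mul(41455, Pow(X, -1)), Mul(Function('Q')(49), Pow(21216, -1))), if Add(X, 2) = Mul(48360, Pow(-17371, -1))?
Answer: Rational(-293806881991, 33905616) ≈ -8665.4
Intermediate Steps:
X = Rational(-83102, 17371) (X = Add(-2, Mul(48360, Pow(-17371, -1))) = Add(-2, Mul(48360, Rational(-1, 17371))) = Add(-2, Rational(-48360, 17371)) = Rational(-83102, 17371) ≈ -4.7840)
Add(Mul(41455, Pow(X, -1)), Mul(Function('Q')(49), Pow(21216, -1))) = Add(Mul(41455, Pow(Rational(-83102, 17371), -1)), Mul(Add(-75, 49), Pow(21216, -1))) = Add(Mul(41455, Rational(-17371, 83102)), Mul(-26, Rational(1, 21216))) = Add(Rational(-720114805, 83102), Rational(-1, 816)) = Rational(-293806881991, 33905616)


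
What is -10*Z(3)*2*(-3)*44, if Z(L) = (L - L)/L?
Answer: 0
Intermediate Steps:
Z(L) = 0 (Z(L) = 0/L = 0)
-10*Z(3)*2*(-3)*44 = -10*0*2*(-3)*44 = -0*(-3)*44 = -10*0*44 = 0*44 = 0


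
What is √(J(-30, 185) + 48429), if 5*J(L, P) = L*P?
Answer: √47319 ≈ 217.53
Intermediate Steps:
J(L, P) = L*P/5 (J(L, P) = (L*P)/5 = L*P/5)
√(J(-30, 185) + 48429) = √((⅕)*(-30)*185 + 48429) = √(-1110 + 48429) = √47319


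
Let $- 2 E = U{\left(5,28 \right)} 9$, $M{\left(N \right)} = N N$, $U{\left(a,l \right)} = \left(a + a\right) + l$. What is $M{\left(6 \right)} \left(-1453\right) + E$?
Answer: $-52479$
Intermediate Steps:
$U{\left(a,l \right)} = l + 2 a$ ($U{\left(a,l \right)} = 2 a + l = l + 2 a$)
$M{\left(N \right)} = N^{2}$
$E = -171$ ($E = - \frac{\left(28 + 2 \cdot 5\right) 9}{2} = - \frac{\left(28 + 10\right) 9}{2} = - \frac{38 \cdot 9}{2} = \left(- \frac{1}{2}\right) 342 = -171$)
$M{\left(6 \right)} \left(-1453\right) + E = 6^{2} \left(-1453\right) - 171 = 36 \left(-1453\right) - 171 = -52308 - 171 = -52479$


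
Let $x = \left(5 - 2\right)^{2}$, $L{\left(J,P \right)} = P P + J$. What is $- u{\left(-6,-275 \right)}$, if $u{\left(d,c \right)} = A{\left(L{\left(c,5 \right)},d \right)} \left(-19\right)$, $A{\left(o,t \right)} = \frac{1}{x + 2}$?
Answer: $\frac{19}{11} \approx 1.7273$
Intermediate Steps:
$L{\left(J,P \right)} = J + P^{2}$ ($L{\left(J,P \right)} = P^{2} + J = J + P^{2}$)
$x = 9$ ($x = 3^{2} = 9$)
$A{\left(o,t \right)} = \frac{1}{11}$ ($A{\left(o,t \right)} = \frac{1}{9 + 2} = \frac{1}{11}$)
$u{\left(d,c \right)} = - \frac{19}{11}$ ($u{\left(d,c \right)} = \frac{1}{11} \left(-19\right) = - \frac{19}{11}$)
$- u{\left(-6,-275 \right)} = \left(-1\right) \left(- \frac{19}{11}\right) = \frac{19}{11}$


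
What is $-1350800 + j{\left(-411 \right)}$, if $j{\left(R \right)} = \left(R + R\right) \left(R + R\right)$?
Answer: $-675116$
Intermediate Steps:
$j{\left(R \right)} = 4 R^{2}$ ($j{\left(R \right)} = 2 R 2 R = 4 R^{2}$)
$-1350800 + j{\left(-411 \right)} = -1350800 + 4 \left(-411\right)^{2} = -1350800 + 4 \cdot 168921 = -1350800 + 675684 = -675116$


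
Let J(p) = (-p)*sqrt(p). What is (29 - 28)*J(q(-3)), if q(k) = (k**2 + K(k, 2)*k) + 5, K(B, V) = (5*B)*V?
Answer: -208*sqrt(26) ≈ -1060.6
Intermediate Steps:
K(B, V) = 5*B*V
q(k) = 5 + 11*k**2 (q(k) = (k**2 + (5*k*2)*k) + 5 = (k**2 + (10*k)*k) + 5 = (k**2 + 10*k**2) + 5 = 11*k**2 + 5 = 5 + 11*k**2)
J(p) = -p**(3/2)
(29 - 28)*J(q(-3)) = (29 - 28)*(-(5 + 11*(-3)**2)**(3/2)) = 1*(-(5 + 11*9)**(3/2)) = 1*(-(5 + 99)**(3/2)) = 1*(-104**(3/2)) = 1*(-208*sqrt(26)) = -208*sqrt(26)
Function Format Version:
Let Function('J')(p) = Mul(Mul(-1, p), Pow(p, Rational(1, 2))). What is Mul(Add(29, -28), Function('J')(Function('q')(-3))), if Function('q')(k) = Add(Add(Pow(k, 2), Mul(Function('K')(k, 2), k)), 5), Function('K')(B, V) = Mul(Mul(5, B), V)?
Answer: Mul(-208, Pow(26, Rational(1, 2))) ≈ -1060.6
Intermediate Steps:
Function('K')(B, V) = Mul(5, B, V)
Function('q')(k) = Add(5, Mul(11, Pow(k, 2))) (Function('q')(k) = Add(Add(Pow(k, 2), Mul(Mul(5, k, 2), k)), 5) = Add(Add(Pow(k, 2), Mul(Mul(10, k), k)), 5) = Add(Add(Pow(k, 2), Mul(10, Pow(k, 2))), 5) = Add(Mul(11, Pow(k, 2)), 5) = Add(5, Mul(11, Pow(k, 2))))
Function('J')(p) = Mul(-1, Pow(p, Rational(3, 2)))
Mul(Add(29, -28), Function('J')(Function('q')(-3))) = Mul(Add(29, -28), Mul(-1, Pow(Add(5, Mul(11, Pow(-3, 2))), Rational(3, 2)))) = Mul(1, Mul(-1, Pow(Add(5, Mul(11, 9)), Rational(3, 2)))) = Mul(1, Mul(-1, Pow(Add(5, 99), Rational(3, 2)))) = Mul(1, Mul(-1, Pow(104, Rational(3, 2)))) = Mul(1, Mul(-1, Mul(208, Pow(26, Rational(1, 2))))) = Mul(1, Mul(-208, Pow(26, Rational(1, 2)))) = Mul(-208, Pow(26, Rational(1, 2)))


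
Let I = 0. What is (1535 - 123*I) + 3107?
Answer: 4642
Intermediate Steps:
(1535 - 123*I) + 3107 = (1535 - 123*0) + 3107 = (1535 + 0) + 3107 = 1535 + 3107 = 4642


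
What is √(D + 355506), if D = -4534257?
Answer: I*√4178751 ≈ 2044.2*I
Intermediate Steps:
√(D + 355506) = √(-4534257 + 355506) = √(-4178751) = I*√4178751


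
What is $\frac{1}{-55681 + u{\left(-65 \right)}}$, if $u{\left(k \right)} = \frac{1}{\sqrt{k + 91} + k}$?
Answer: $- \frac{116902292}{6509238330485} + \frac{\sqrt{26}}{13018476660970} \approx -1.7959 \cdot 10^{-5}$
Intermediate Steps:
$u{\left(k \right)} = \frac{1}{k + \sqrt{91 + k}}$ ($u{\left(k \right)} = \frac{1}{\sqrt{91 + k} + k} = \frac{1}{k + \sqrt{91 + k}}$)
$\frac{1}{-55681 + u{\left(-65 \right)}} = \frac{1}{-55681 + \frac{1}{-65 + \sqrt{91 - 65}}} = \frac{1}{-55681 + \frac{1}{-65 + \sqrt{26}}}$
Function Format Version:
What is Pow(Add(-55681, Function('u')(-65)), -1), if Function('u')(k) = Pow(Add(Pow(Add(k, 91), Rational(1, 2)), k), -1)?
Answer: Add(Rational(-116902292, 6509238330485), Mul(Rational(1, 13018476660970), Pow(26, Rational(1, 2)))) ≈ -1.7959e-5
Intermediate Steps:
Function('u')(k) = Pow(Add(k, Pow(Add(91, k), Rational(1, 2))), -1) (Function('u')(k) = Pow(Add(Pow(Add(91, k), Rational(1, 2)), k), -1) = Pow(Add(k, Pow(Add(91, k), Rational(1, 2))), -1))
Pow(Add(-55681, Function('u')(-65)), -1) = Pow(Add(-55681, Pow(Add(-65, Pow(Add(91, -65), Rational(1, 2))), -1)), -1) = Pow(Add(-55681, Pow(Add(-65, Pow(26, Rational(1, 2))), -1)), -1)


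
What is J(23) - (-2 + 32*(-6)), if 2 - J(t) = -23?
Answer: 219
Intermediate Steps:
J(t) = 25 (J(t) = 2 - 1*(-23) = 2 + 23 = 25)
J(23) - (-2 + 32*(-6)) = 25 - (-2 + 32*(-6)) = 25 - (-2 - 192) = 25 - 1*(-194) = 25 + 194 = 219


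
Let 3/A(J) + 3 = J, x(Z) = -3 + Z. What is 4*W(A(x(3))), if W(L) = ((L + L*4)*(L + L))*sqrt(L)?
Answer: 40*I ≈ 40.0*I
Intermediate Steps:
A(J) = 3/(-3 + J)
W(L) = 10*L**(5/2) (W(L) = ((L + 4*L)*(2*L))*sqrt(L) = ((5*L)*(2*L))*sqrt(L) = (10*L**2)*sqrt(L) = 10*L**(5/2))
4*W(A(x(3))) = 4*(10*(3/(-3 + (-3 + 3)))**(5/2)) = 4*(10*(3/(-3 + 0))**(5/2)) = 4*(10*(3/(-3))**(5/2)) = 4*(10*(3*(-1/3))**(5/2)) = 4*(10*(-1)**(5/2)) = 4*(10*I) = 40*I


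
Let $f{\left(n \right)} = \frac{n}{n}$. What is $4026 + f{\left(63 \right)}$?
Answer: $4027$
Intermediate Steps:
$f{\left(n \right)} = 1$
$4026 + f{\left(63 \right)} = 4026 + 1 = 4027$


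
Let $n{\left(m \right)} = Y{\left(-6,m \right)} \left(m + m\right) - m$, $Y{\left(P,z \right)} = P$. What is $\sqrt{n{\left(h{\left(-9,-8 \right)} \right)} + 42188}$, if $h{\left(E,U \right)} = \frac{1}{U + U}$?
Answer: $\frac{\sqrt{675021}}{4} \approx 205.4$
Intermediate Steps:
$h{\left(E,U \right)} = \frac{1}{2 U}$
$n{\left(m \right)} = - 13 m$ ($n{\left(m \right)} = - 6 \left(m + m\right) - m = - 6 \cdot 2 m - m = - 12 m - m = - 13 m$)
$\sqrt{n{\left(h{\left(-9,-8 \right)} \right)} + 42188} = \sqrt{- 13 \frac{1}{2 \left(-8\right)} + 42188} = \sqrt{- 13 \cdot \frac{1}{2} \left(- \frac{1}{8}\right) + 42188} = \sqrt{\left(-13\right) \left(- \frac{1}{16}\right) + 42188} = \sqrt{\frac{13}{16} + 42188} = \sqrt{\frac{675021}{16}} = \frac{\sqrt{675021}}{4}$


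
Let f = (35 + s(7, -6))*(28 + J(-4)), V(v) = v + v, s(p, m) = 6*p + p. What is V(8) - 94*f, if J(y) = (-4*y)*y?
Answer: 284272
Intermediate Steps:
J(y) = -4*y**2
s(p, m) = 7*p
V(v) = 2*v
f = -3024 (f = (35 + 7*7)*(28 - 4*(-4)**2) = (35 + 49)*(28 - 4*16) = 84*(28 - 64) = 84*(-36) = -3024)
V(8) - 94*f = 2*8 - 94*(-3024) = 16 + 284256 = 284272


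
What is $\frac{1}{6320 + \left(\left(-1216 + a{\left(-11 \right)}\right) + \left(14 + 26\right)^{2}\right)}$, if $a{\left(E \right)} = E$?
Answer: $\frac{1}{6693} \approx 0.00014941$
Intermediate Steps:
$\frac{1}{6320 + \left(\left(-1216 + a{\left(-11 \right)}\right) + \left(14 + 26\right)^{2}\right)} = \frac{1}{6320 + \left(\left(-1216 - 11\right) + \left(14 + 26\right)^{2}\right)} = \frac{1}{6320 - \left(1227 - 40^{2}\right)} = \frac{1}{6320 + \left(-1227 + 1600\right)} = \frac{1}{6320 + 373} = \frac{1}{6693}$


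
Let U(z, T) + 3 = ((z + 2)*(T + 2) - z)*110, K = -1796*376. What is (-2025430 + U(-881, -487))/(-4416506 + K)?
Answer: -44966127/5091802 ≈ -8.8311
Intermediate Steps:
K = -675296
U(z, T) = -3 - 110*z + 110*(2 + T)*(2 + z) (U(z, T) = -3 + ((z + 2)*(T + 2) - z)*110 = -3 + ((2 + z)*(2 + T) - z)*110 = -3 + ((2 + T)*(2 + z) - z)*110 = -3 + (-z + (2 + T)*(2 + z))*110 = -3 + (-110*z + 110*(2 + T)*(2 + z)) = -3 - 110*z + 110*(2 + T)*(2 + z))
(-2025430 + U(-881, -487))/(-4416506 + K) = (-2025430 + (437 + 110*(-881) + 220*(-487) + 110*(-487)*(-881)))/(-4416506 - 675296) = (-2025430 + (437 - 96910 - 107140 + 47195170))/(-5091802) = (-2025430 + 46991557)*(-1/5091802) = 44966127*(-1/5091802) = -44966127/5091802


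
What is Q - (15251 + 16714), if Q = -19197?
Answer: -51162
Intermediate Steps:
Q - (15251 + 16714) = -19197 - (15251 + 16714) = -19197 - 1*31965 = -19197 - 31965 = -51162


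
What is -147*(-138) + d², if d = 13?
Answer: 20455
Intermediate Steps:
-147*(-138) + d² = -147*(-138) + 13² = 20286 + 169 = 20455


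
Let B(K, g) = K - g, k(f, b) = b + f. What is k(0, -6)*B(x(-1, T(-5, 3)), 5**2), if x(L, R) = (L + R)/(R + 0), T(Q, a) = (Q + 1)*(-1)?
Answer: 291/2 ≈ 145.50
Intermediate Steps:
T(Q, a) = -1 - Q (T(Q, a) = (1 + Q)*(-1) = -1 - Q)
x(L, R) = (L + R)/R
k(0, -6)*B(x(-1, T(-5, 3)), 5**2) = (-6 + 0)*((-1 + (-1 - 1*(-5)))/(-1 - 1*(-5)) - 1*5**2) = -6*((-1 + (-1 + 5))/(-1 + 5) - 1*25) = -6*((-1 + 4)/4 - 25) = -6*((1/4)*3 - 25) = -6*(3/4 - 25) = -6*(-97/4) = 291/2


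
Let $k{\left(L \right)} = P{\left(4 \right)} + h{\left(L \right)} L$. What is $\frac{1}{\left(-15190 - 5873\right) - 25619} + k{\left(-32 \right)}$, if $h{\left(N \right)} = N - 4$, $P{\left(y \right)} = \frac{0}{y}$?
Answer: $\frac{53777663}{46682} \approx 1152.0$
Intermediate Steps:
$P{\left(y \right)} = 0$
$h{\left(N \right)} = -4 + N$ ($h{\left(N \right)} = N - 4 = -4 + N$)
$k{\left(L \right)} = L \left(-4 + L\right)$ ($k{\left(L \right)} = 0 + \left(-4 + L\right) L = 0 + L \left(-4 + L\right) = L \left(-4 + L\right)$)
$\frac{1}{\left(-15190 - 5873\right) - 25619} + k{\left(-32 \right)} = \frac{1}{\left(-15190 - 5873\right) - 25619} - 32 \left(-4 - 32\right) = \frac{1}{\left(-15190 - 5873\right) - 25619} - -1152 = \frac{1}{-21063 - 25619} + 1152 = \frac{1}{-46682} + 1152 = - \frac{1}{46682} + 1152 = \frac{53777663}{46682}$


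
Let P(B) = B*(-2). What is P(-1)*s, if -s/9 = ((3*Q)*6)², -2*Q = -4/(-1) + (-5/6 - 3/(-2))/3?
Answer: -25992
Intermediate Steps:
P(B) = -2*B
Q = -19/9 (Q = -(-4/(-1) + (-5/6 - 3/(-2))/3)/2 = -(-4*(-1) + (-5*⅙ - 3*(-½))*(⅓))/2 = -(4 + (-⅚ + 3/2)*(⅓))/2 = -(4 + (⅔)*(⅓))/2 = -(4 + 2/9)/2 = -½*38/9 = -19/9 ≈ -2.1111)
s = -12996 (s = -9*((3*(-19/9))*6)² = -9*(-19/3*6)² = -9*(-38)² = -9*1444 = -12996)
P(-1)*s = -2*(-1)*(-12996) = 2*(-12996) = -25992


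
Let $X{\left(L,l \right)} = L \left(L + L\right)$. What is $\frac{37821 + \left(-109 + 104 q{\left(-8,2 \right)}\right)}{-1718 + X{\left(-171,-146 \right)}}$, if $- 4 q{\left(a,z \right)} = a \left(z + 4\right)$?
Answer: $\frac{9740}{14191} \approx 0.68635$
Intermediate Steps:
$q{\left(a,z \right)} = - \frac{a \left(4 + z\right)}{4}$ ($q{\left(a,z \right)} = - \frac{a \left(z + 4\right)}{4} = - \frac{a \left(4 + z\right)}{4}$)
$X{\left(L,l \right)} = 2 L^{2}$ ($X{\left(L,l \right)} = L 2 L = 2 L^{2}$)
$\frac{37821 + \left(-109 + 104 q{\left(-8,2 \right)}\right)}{-1718 + X{\left(-171,-146 \right)}} = \frac{37821 - \left(109 - 104 \left(\left(- \frac{1}{4}\right) \left(-8\right) \left(4 + 2\right)\right)\right)}{-1718 + 2 \left(-171\right)^{2}} = \frac{37821 - \left(109 - 104 \left(\left(- \frac{1}{4}\right) \left(-8\right) 6\right)\right)}{-1718 + 2 \cdot 29241} = \frac{37821 + \left(-109 + 104 \cdot 12\right)}{-1718 + 58482} = \frac{37821 + \left(-109 + 1248\right)}{56764} = \left(37821 + 1139\right) \frac{1}{56764} = 38960 \cdot \frac{1}{56764} = \frac{9740}{14191}$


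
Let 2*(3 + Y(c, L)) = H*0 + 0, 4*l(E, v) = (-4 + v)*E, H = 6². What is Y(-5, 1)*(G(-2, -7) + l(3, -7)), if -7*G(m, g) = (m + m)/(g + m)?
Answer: 2095/84 ≈ 24.940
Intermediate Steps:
H = 36
l(E, v) = E*(-4 + v)/4 (l(E, v) = ((-4 + v)*E)/4 = (E*(-4 + v))/4 = E*(-4 + v)/4)
G(m, g) = -2*m/(7*(g + m)) (G(m, g) = -(m + m)/(7*(g + m)) = -2*m/(7*(g + m)))
Y(c, L) = -3 (Y(c, L) = -3 + (36*0 + 0)/2 = -3 + (0 + 0)/2 = -3 + (½)*0 = -3 + 0 = -3)
Y(-5, 1)*(G(-2, -7) + l(3, -7)) = -3*(-2*(-2)/(7*(-7) + 7*(-2)) + (¼)*3*(-4 - 7)) = -3*(-2*(-2)/(-49 - 14) + (¼)*3*(-11)) = -3*(-2*(-2)/(-63) - 33/4) = -3*(-2*(-2)*(-1/63) - 33/4) = -3*(-4/63 - 33/4) = -3*(-2095/252) = 2095/84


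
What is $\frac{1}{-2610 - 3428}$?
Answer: $- \frac{1}{6038} \approx -0.00016562$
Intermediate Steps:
$\frac{1}{-2610 - 3428} = \frac{1}{-6038} = - \frac{1}{6038}$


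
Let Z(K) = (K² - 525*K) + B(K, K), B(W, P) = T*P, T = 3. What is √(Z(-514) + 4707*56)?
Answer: 8*√12439 ≈ 892.24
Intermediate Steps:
B(W, P) = 3*P
Z(K) = K² - 522*K (Z(K) = (K² - 525*K) + 3*K = K² - 522*K)
√(Z(-514) + 4707*56) = √(-514*(-522 - 514) + 4707*56) = √(-514*(-1036) + 263592) = √(532504 + 263592) = √796096 = 8*√12439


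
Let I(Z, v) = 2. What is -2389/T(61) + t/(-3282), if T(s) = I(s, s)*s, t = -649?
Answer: -1940380/100101 ≈ -19.384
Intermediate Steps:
T(s) = 2*s
-2389/T(61) + t/(-3282) = -2389/(2*61) - 649/(-3282) = -2389/122 - 649*(-1/3282) = -2389*1/122 + 649/3282 = -2389/122 + 649/3282 = -1940380/100101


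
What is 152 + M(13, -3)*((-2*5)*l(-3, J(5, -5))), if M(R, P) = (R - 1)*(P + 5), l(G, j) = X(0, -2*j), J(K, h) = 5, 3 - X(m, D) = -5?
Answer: -1768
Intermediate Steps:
X(m, D) = 8 (X(m, D) = 3 - 1*(-5) = 3 + 5 = 8)
l(G, j) = 8
M(R, P) = (-1 + R)*(5 + P)
152 + M(13, -3)*((-2*5)*l(-3, J(5, -5))) = 152 + (-5 - 1*(-3) + 5*13 - 3*13)*(-2*5*8) = 152 + (-5 + 3 + 65 - 39)*(-10*8) = 152 + 24*(-80) = 152 - 1920 = -1768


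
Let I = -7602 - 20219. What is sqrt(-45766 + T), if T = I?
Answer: I*sqrt(73587) ≈ 271.27*I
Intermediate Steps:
I = -27821
T = -27821
sqrt(-45766 + T) = sqrt(-45766 - 27821) = sqrt(-73587) = I*sqrt(73587)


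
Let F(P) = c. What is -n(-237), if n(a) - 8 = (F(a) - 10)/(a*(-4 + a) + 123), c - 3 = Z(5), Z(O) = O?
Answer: -228959/28620 ≈ -8.0000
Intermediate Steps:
c = 8 (c = 3 + 5 = 8)
F(P) = 8
n(a) = 8 - 2/(123 + a*(-4 + a)) (n(a) = 8 + (8 - 10)/(a*(-4 + a) + 123) = 8 - 2/(123 + a*(-4 + a)))
-n(-237) = -2*(491 - 16*(-237) + 4*(-237)²)/(123 + (-237)² - 4*(-237)) = -2*(491 + 3792 + 4*56169)/(123 + 56169 + 948) = -2*(491 + 3792 + 224676)/57240 = -2*228959/57240 = -1*228959/28620 = -228959/28620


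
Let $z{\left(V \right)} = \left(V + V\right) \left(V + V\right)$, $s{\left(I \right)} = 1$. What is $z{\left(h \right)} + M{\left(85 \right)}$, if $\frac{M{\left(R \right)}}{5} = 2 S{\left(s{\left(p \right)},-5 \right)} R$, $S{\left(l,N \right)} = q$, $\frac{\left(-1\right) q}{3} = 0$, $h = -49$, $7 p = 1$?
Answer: $9604$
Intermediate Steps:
$p = \frac{1}{7}$ ($p = \frac{1}{7} \cdot 1 = \frac{1}{7} \approx 0.14286$)
$q = 0$ ($q = \left(-3\right) 0 = 0$)
$S{\left(l,N \right)} = 0$
$z{\left(V \right)} = 4 V^{2}$ ($z{\left(V \right)} = 2 V 2 V = 4 V^{2}$)
$M{\left(R \right)} = 0$ ($M{\left(R \right)} = 5 \cdot 2 \cdot 0 R = 5 \cdot 0 R = 5 \cdot 0 = 0$)
$z{\left(h \right)} + M{\left(85 \right)} = 4 \left(-49\right)^{2} + 0 = 4 \cdot 2401 + 0 = 9604 + 0 = 9604$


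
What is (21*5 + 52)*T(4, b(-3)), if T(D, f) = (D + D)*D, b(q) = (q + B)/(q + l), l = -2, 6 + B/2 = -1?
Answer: 5024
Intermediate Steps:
B = -14 (B = -12 + 2*(-1) = -12 - 2 = -14)
b(q) = (-14 + q)/(-2 + q) (b(q) = (q - 14)/(q - 2) = (-14 + q)/(-2 + q))
T(D, f) = 2*D**2 (T(D, f) = (2*D)*D = 2*D**2)
(21*5 + 52)*T(4, b(-3)) = (21*5 + 52)*(2*4**2) = (105 + 52)*(2*16) = 157*32 = 5024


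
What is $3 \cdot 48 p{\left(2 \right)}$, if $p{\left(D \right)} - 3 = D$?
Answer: $720$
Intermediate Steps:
$p{\left(D \right)} = 3 + D$
$3 \cdot 48 p{\left(2 \right)} = 3 \cdot 48 \left(3 + 2\right) = 144 \cdot 5 = 720$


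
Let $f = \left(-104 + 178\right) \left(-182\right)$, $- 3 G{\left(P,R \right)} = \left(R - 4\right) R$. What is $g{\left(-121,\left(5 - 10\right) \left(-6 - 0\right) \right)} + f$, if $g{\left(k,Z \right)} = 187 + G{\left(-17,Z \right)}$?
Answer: $-13541$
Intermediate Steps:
$G{\left(P,R \right)} = - \frac{R \left(-4 + R\right)}{3}$ ($G{\left(P,R \right)} = - \frac{\left(R - 4\right) R}{3} = - \frac{\left(-4 + R\right) R}{3} = - \frac{R \left(-4 + R\right)}{3}$)
$g{\left(k,Z \right)} = 187 + \frac{Z \left(4 - Z\right)}{3}$
$f = -13468$ ($f = 74 \left(-182\right) = -13468$)
$g{\left(-121,\left(5 - 10\right) \left(-6 - 0\right) \right)} + f = \left(187 - \frac{\left(5 - 10\right) \left(-6 - 0\right) \left(-4 + \left(5 - 10\right) \left(-6 - 0\right)\right)}{3}\right) - 13468 = \left(187 - \frac{- 5 \left(-6 + 0\right) \left(-4 - 5 \left(-6 + 0\right)\right)}{3}\right) - 13468 = \left(187 - \frac{\left(-5\right) \left(-6\right) \left(-4 - -30\right)}{3}\right) - 13468 = \left(187 - 10 \left(-4 + 30\right)\right) - 13468 = \left(187 - 10 \cdot 26\right) - 13468 = \left(187 - 260\right) - 13468 = -73 - 13468 = -13541$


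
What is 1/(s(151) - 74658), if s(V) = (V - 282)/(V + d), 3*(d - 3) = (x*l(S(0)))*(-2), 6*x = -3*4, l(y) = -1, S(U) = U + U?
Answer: -458/34193757 ≈ -1.3394e-5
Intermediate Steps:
S(U) = 2*U
x = -2 (x = (-3*4)/6 = (1/6)*(-12) = -2)
d = 5/3 (d = 3 + (-2*(-1)*(-2))/3 = 3 + (2*(-2))/3 = 3 + (1/3)*(-4) = 3 - 4/3 = 5/3 ≈ 1.6667)
s(V) = (-282 + V)/(5/3 + V) (s(V) = (V - 282)/(V + 5/3) = (-282 + V)/(5/3 + V))
1/(s(151) - 74658) = 1/(3*(-282 + 151)/(5 + 3*151) - 74658) = 1/(3*(-131)/(5 + 453) - 74658) = 1/(3*(-131)/458 - 74658) = 1/(3*(1/458)*(-131) - 74658) = 1/(-393/458 - 74658) = 1/(-34193757/458) = -458/34193757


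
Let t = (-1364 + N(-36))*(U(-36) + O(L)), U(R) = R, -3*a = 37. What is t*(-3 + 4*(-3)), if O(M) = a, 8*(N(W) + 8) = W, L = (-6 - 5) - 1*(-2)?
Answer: -1995925/2 ≈ -9.9796e+5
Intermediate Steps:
a = -37/3 (a = -⅓*37 = -37/3 ≈ -12.333)
L = -9 (L = -11 + 2 = -9)
N(W) = -8 + W/8
O(M) = -37/3
t = 399185/6 (t = (-1364 + (-8 + (⅛)*(-36)))*(-36 - 37/3) = (-1364 + (-8 - 9/2))*(-145/3) = (-1364 - 25/2)*(-145/3) = -2753/2*(-145/3) = 399185/6 ≈ 66531.)
t*(-3 + 4*(-3)) = 399185*(-3 + 4*(-3))/6 = 399185*(-3 - 12)/6 = (399185/6)*(-15) = -1995925/2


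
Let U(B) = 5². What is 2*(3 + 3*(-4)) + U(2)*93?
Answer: 2307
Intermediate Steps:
U(B) = 25
2*(3 + 3*(-4)) + U(2)*93 = 2*(3 + 3*(-4)) + 25*93 = 2*(3 - 12) + 2325 = 2*(-9) + 2325 = -18 + 2325 = 2307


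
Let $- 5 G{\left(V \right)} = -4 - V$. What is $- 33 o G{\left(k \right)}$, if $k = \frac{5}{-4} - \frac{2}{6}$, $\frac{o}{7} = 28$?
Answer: $- \frac{15631}{5} \approx -3126.2$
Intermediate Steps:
$o = 196$ ($o = 7 \cdot 28 = 196$)
$k = - \frac{19}{12}$ ($k = 5 \left(- \frac{1}{4}\right) - \frac{1}{3} = - \frac{5}{4} - \frac{1}{3} = - \frac{19}{12} \approx -1.5833$)
$G{\left(V \right)} = \frac{4}{5} + \frac{V}{5}$ ($G{\left(V \right)} = - \frac{-4 - V}{5} = \frac{4}{5} + \frac{V}{5}$)
$- 33 o G{\left(k \right)} = \left(-33\right) 196 \left(\frac{4}{5} + \frac{1}{5} \left(- \frac{19}{12}\right)\right) = - 6468 \left(\frac{4}{5} - \frac{19}{60}\right) = \left(-6468\right) \frac{29}{60} = - \frac{15631}{5}$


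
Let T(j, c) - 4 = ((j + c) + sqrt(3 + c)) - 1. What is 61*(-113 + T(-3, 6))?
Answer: -6344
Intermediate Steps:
T(j, c) = 3 + c + j + sqrt(3 + c) (T(j, c) = 4 + (((j + c) + sqrt(3 + c)) - 1) = 4 + (((c + j) + sqrt(3 + c)) - 1) = 4 + ((c + j + sqrt(3 + c)) - 1) = 4 + (-1 + c + j + sqrt(3 + c)) = 3 + c + j + sqrt(3 + c))
61*(-113 + T(-3, 6)) = 61*(-113 + (3 + 6 - 3 + sqrt(3 + 6))) = 61*(-113 + (3 + 6 - 3 + sqrt(9))) = 61*(-113 + (3 + 6 - 3 + 3)) = 61*(-113 + 9) = 61*(-104) = -6344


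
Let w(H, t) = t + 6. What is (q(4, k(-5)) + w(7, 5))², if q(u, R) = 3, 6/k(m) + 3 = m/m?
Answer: 196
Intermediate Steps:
w(H, t) = 6 + t
k(m) = -3 (k(m) = 6/(-3 + m/m) = 6/(-3 + 1) = 6/(-2) = 6*(-½) = -3)
(q(4, k(-5)) + w(7, 5))² = (3 + (6 + 5))² = (3 + 11)² = 14² = 196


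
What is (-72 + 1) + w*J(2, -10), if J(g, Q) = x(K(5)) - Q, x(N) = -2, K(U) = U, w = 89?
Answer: 641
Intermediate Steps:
J(g, Q) = -2 - Q
(-72 + 1) + w*J(2, -10) = (-72 + 1) + 89*(-2 - 1*(-10)) = -71 + 89*(-2 + 10) = -71 + 89*8 = -71 + 712 = 641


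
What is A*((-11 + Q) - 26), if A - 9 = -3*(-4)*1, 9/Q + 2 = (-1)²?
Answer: -966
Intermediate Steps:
Q = -9 (Q = 9/(-2 + (-1)²) = 9/(-2 + 1) = 9/(-1) = 9*(-1) = -9)
A = 21 (A = 9 - 3*(-4)*1 = 9 + 12*1 = 9 + 12 = 21)
A*((-11 + Q) - 26) = 21*((-11 - 9) - 26) = 21*(-20 - 26) = 21*(-46) = -966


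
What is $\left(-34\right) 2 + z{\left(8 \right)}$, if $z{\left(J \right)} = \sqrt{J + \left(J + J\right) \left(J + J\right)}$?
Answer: $-68 + 2 \sqrt{66} \approx -51.752$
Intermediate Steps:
$z{\left(J \right)} = \sqrt{J + 4 J^{2}}$ ($z{\left(J \right)} = \sqrt{J + 2 J 2 J} = \sqrt{J + 4 J^{2}}$)
$\left(-34\right) 2 + z{\left(8 \right)} = \left(-34\right) 2 + \sqrt{8 \left(1 + 4 \cdot 8\right)} = -68 + \sqrt{8 \left(1 + 32\right)} = -68 + \sqrt{8 \cdot 33} = -68 + \sqrt{264} = -68 + 2 \sqrt{66}$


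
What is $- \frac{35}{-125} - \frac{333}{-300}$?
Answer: $\frac{139}{100} \approx 1.39$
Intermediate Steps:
$- \frac{35}{-125} - \frac{333}{-300} = \left(-35\right) \left(- \frac{1}{125}\right) - - \frac{111}{100} = \frac{7}{25} + \frac{111}{100} = \frac{139}{100}$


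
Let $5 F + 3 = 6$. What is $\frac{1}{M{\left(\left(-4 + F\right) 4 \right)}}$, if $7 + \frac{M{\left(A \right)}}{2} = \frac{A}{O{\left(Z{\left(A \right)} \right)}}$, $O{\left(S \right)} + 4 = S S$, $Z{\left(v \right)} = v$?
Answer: $- \frac{1131}{16004} \approx -0.07067$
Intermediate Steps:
$F = \frac{3}{5}$ ($F = - \frac{3}{5} + \frac{1}{5} \cdot 6 = - \frac{3}{5} + \frac{6}{5} = \frac{3}{5} \approx 0.6$)
$O{\left(S \right)} = -4 + S^{2}$ ($O{\left(S \right)} = -4 + S S = -4 + S^{2}$)
$M{\left(A \right)} = -14 + \frac{2 A}{-4 + A^{2}}$ ($M{\left(A \right)} = -14 + 2 \frac{A}{-4 + A^{2}} = -14 + \frac{2 A}{-4 + A^{2}}$)
$\frac{1}{M{\left(\left(-4 + F\right) 4 \right)}} = \frac{1}{2 \frac{1}{-4 + \left(\left(-4 + \frac{3}{5}\right) 4\right)^{2}} \left(28 + \left(-4 + \frac{3}{5}\right) 4 - 7 \left(\left(-4 + \frac{3}{5}\right) 4\right)^{2}\right)} = \frac{1}{2 \frac{1}{-4 + \left(\left(- \frac{17}{5}\right) 4\right)^{2}} \left(28 - \frac{68}{5} - 7 \left(\left(- \frac{17}{5}\right) 4\right)^{2}\right)} = \frac{1}{2 \frac{1}{-4 + \left(- \frac{68}{5}\right)^{2}} \left(28 - \frac{68}{5} - 7 \left(- \frac{68}{5}\right)^{2}\right)} = \frac{1}{2 \frac{1}{-4 + \frac{4624}{25}} \left(28 - \frac{68}{5} - \frac{32368}{25}\right)} = \frac{1}{2 \frac{1}{\frac{4524}{25}} \left(28 - \frac{68}{5} - \frac{32368}{25}\right)} = \frac{1}{2 \cdot \frac{25}{4524} \left(- \frac{32008}{25}\right)} = \frac{1}{- \frac{16004}{1131}} = - \frac{1131}{16004}$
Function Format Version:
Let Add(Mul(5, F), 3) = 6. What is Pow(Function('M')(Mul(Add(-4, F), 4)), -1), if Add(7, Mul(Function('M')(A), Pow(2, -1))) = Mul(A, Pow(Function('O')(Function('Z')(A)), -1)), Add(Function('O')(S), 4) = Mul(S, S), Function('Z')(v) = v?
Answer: Rational(-1131, 16004) ≈ -0.070670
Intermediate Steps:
F = Rational(3, 5) (F = Add(Rational(-3, 5), Mul(Rational(1, 5), 6)) = Add(Rational(-3, 5), Rational(6, 5)) = Rational(3, 5) ≈ 0.60000)
Function('O')(S) = Add(-4, Pow(S, 2)) (Function('O')(S) = Add(-4, Mul(S, S)) = Add(-4, Pow(S, 2)))
Function('M')(A) = Add(-14, Mul(2, A, Pow(Add(-4, Pow(A, 2)), -1))) (Function('M')(A) = Add(-14, Mul(2, Mul(A, Pow(Add(-4, Pow(A, 2)), -1)))) = Add(-14, Mul(2, A, Pow(Add(-4, Pow(A, 2)), -1))))
Pow(Function('M')(Mul(Add(-4, F), 4)), -1) = Pow(Mul(2, Pow(Add(-4, Pow(Mul(Add(-4, Rational(3, 5)), 4), 2)), -1), Add(28, Mul(Add(-4, Rational(3, 5)), 4), Mul(-7, Pow(Mul(Add(-4, Rational(3, 5)), 4), 2)))), -1) = Pow(Mul(2, Pow(Add(-4, Pow(Mul(Rational(-17, 5), 4), 2)), -1), Add(28, Mul(Rational(-17, 5), 4), Mul(-7, Pow(Mul(Rational(-17, 5), 4), 2)))), -1) = Pow(Mul(2, Pow(Add(-4, Pow(Rational(-68, 5), 2)), -1), Add(28, Rational(-68, 5), Mul(-7, Pow(Rational(-68, 5), 2)))), -1) = Pow(Mul(2, Pow(Add(-4, Rational(4624, 25)), -1), Add(28, Rational(-68, 5), Mul(-7, Rational(4624, 25)))), -1) = Pow(Mul(2, Pow(Rational(4524, 25), -1), Add(28, Rational(-68, 5), Rational(-32368, 25))), -1) = Pow(Mul(2, Rational(25, 4524), Rational(-32008, 25)), -1) = Pow(Rational(-16004, 1131), -1) = Rational(-1131, 16004)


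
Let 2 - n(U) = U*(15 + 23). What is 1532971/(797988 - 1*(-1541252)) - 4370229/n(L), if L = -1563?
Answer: -2532990535111/34735374760 ≈ -72.922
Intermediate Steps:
n(U) = 2 - 38*U (n(U) = 2 - U*(15 + 23) = 2 - U*38 = 2 - 38*U)
1532971/(797988 - 1*(-1541252)) - 4370229/n(L) = 1532971/(797988 - 1*(-1541252)) - 4370229/(2 - 38*(-1563)) = 1532971/(797988 + 1541252) - 4370229/(2 + 59394) = 1532971/2339240 - 4370229/59396 = -2532990535111/34735374760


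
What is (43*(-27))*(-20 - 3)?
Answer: 26703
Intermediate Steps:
(43*(-27))*(-20 - 3) = -1161*(-23) = 26703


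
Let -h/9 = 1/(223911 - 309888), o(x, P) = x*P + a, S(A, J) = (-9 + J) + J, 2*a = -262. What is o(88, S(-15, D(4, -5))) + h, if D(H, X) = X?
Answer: -17224058/9553 ≈ -1803.0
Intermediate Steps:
a = -131 (a = (1/2)*(-262) = -131)
S(A, J) = -9 + 2*J
o(x, P) = -131 + P*x (o(x, P) = x*P - 131 = P*x - 131 = -131 + P*x)
h = 1/9553 (h = -9/(223911 - 309888) = -9/(-85977) = -9*(-1/85977) = 1/9553 ≈ 0.00010468)
o(88, S(-15, D(4, -5))) + h = (-131 + (-9 + 2*(-5))*88) + 1/9553 = (-131 + (-9 - 10)*88) + 1/9553 = (-131 - 19*88) + 1/9553 = (-131 - 1672) + 1/9553 = -1803 + 1/9553 = -17224058/9553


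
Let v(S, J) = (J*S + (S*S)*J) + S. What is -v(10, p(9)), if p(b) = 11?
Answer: -1220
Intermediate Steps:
v(S, J) = S + J*S + J*S**2 (v(S, J) = (J*S + S**2*J) + S = (J*S + J*S**2) + S = S + J*S + J*S**2)
-v(10, p(9)) = -10*(1 + 11 + 11*10) = -10*(1 + 11 + 110) = -10*122 = -1*1220 = -1220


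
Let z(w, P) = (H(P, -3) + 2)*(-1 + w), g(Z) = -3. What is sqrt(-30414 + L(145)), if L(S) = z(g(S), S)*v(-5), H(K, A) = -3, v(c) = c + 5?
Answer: I*sqrt(30414) ≈ 174.4*I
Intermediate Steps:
v(c) = 5 + c
z(w, P) = 1 - w (z(w, P) = (-3 + 2)*(-1 + w) = -(-1 + w) = 1 - w)
L(S) = 0 (L(S) = (1 - 1*(-3))*(5 - 5) = (1 + 3)*0 = 4*0 = 0)
sqrt(-30414 + L(145)) = sqrt(-30414 + 0) = sqrt(-30414) = I*sqrt(30414)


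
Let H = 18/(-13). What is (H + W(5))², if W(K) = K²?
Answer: 94249/169 ≈ 557.69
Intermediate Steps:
H = -18/13 (H = 18*(-1/13) = -18/13 ≈ -1.3846)
(H + W(5))² = (-18/13 + 5²)² = (-18/13 + 25)² = (307/13)² = 94249/169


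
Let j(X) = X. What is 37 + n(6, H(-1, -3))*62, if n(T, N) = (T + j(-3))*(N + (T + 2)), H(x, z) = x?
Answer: 1339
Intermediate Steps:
n(T, N) = (-3 + T)*(2 + N + T) (n(T, N) = (T - 3)*(N + (T + 2)) = (-3 + T)*(N + (2 + T)) = (-3 + T)*(2 + N + T))
37 + n(6, H(-1, -3))*62 = 37 + (-6 + 6² - 1*6 - 3*(-1) - 1*6)*62 = 37 + (-6 + 36 - 6 + 3 - 6)*62 = 37 + 21*62 = 37 + 1302 = 1339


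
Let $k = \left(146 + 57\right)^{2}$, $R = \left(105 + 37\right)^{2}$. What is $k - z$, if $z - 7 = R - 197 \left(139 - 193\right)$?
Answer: $10400$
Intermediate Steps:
$R = 20164$ ($R = 142^{2} = 20164$)
$k = 41209$ ($k = 203^{2} = 41209$)
$z = 30809$ ($z = 7 + \left(20164 - 197 \left(139 - 193\right)\right) = 7 + \left(20164 - 197 \left(-54\right)\right) = 7 + \left(20164 - -10638\right) = 7 + \left(20164 + 10638\right) = 7 + 30802 = 30809$)
$k - z = 41209 - 30809 = 10400$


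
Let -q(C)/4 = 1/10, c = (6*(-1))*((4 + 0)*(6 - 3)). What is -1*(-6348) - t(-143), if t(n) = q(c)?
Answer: 31742/5 ≈ 6348.4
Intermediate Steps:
c = -72 (c = -24*3 = -6*12 = -72)
q(C) = -2/5 (q(C) = -4/10 = -4*1/10 = -2/5)
t(n) = -2/5
-1*(-6348) - t(-143) = -1*(-6348) - 1*(-2/5) = 6348 + 2/5 = 31742/5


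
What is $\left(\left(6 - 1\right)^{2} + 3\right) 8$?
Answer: $224$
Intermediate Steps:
$\left(\left(6 - 1\right)^{2} + 3\right) 8 = \left(5^{2} + 3\right) 8 = \left(25 + 3\right) 8 = 28 \cdot 8 = 224$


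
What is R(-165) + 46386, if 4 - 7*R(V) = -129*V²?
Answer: 3836731/7 ≈ 5.4810e+5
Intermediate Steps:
R(V) = 4/7 + 129*V²/7 (R(V) = 4/7 - (-129)*V²/7 = 4/7 + 129*V²/7)
R(-165) + 46386 = (4/7 + (129/7)*(-165)²) + 46386 = (4/7 + (129/7)*27225) + 46386 = (4/7 + 3512025/7) + 46386 = 3512029/7 + 46386 = 3836731/7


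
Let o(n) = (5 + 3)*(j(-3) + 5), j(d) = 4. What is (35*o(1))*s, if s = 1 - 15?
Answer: -35280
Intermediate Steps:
o(n) = 72 (o(n) = (5 + 3)*(4 + 5) = 8*9 = 72)
s = -14
(35*o(1))*s = (35*72)*(-14) = 2520*(-14) = -35280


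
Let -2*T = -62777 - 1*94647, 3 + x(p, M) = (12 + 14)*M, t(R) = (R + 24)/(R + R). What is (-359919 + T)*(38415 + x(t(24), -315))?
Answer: -8498637954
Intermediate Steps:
t(R) = (24 + R)/(2*R) (t(R) = (24 + R)/((2*R)) = (24 + R)*(1/(2*R)) = (24 + R)/(2*R))
x(p, M) = -3 + 26*M (x(p, M) = -3 + (12 + 14)*M = -3 + 26*M)
T = 78712 (T = -(-62777 - 1*94647)/2 = -(-62777 - 94647)/2 = -½*(-157424) = 78712)
(-359919 + T)*(38415 + x(t(24), -315)) = (-359919 + 78712)*(38415 + (-3 + 26*(-315))) = -281207*(38415 + (-3 - 8190)) = -281207*(38415 - 8193) = -281207*30222 = -8498637954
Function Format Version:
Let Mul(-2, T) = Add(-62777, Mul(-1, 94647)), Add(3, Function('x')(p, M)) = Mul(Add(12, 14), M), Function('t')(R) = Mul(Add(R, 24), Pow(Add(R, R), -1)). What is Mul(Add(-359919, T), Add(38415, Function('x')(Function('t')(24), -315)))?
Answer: -8498637954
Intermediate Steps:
Function('t')(R) = Mul(Rational(1, 2), Pow(R, -1), Add(24, R)) (Function('t')(R) = Mul(Add(24, R), Pow(Mul(2, R), -1)) = Mul(Add(24, R), Mul(Rational(1, 2), Pow(R, -1))) = Mul(Rational(1, 2), Pow(R, -1), Add(24, R)))
Function('x')(p, M) = Add(-3, Mul(26, M)) (Function('x')(p, M) = Add(-3, Mul(Add(12, 14), M)) = Add(-3, Mul(26, M)))
T = 78712 (T = Mul(Rational(-1, 2), Add(-62777, Mul(-1, 94647))) = Mul(Rational(-1, 2), Add(-62777, -94647)) = Mul(Rational(-1, 2), -157424) = 78712)
Mul(Add(-359919, T), Add(38415, Function('x')(Function('t')(24), -315))) = Mul(Add(-359919, 78712), Add(38415, Add(-3, Mul(26, -315)))) = Mul(-281207, Add(38415, Add(-3, -8190))) = Mul(-281207, Add(38415, -8193)) = Mul(-281207, 30222) = -8498637954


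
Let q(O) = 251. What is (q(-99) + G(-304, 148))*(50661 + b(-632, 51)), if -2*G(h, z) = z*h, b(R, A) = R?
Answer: 1138009663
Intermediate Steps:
G(h, z) = -h*z/2 (G(h, z) = -z*h/2 = -h*z/2)
(q(-99) + G(-304, 148))*(50661 + b(-632, 51)) = (251 - ½*(-304)*148)*(50661 - 632) = (251 + 22496)*50029 = 22747*50029 = 1138009663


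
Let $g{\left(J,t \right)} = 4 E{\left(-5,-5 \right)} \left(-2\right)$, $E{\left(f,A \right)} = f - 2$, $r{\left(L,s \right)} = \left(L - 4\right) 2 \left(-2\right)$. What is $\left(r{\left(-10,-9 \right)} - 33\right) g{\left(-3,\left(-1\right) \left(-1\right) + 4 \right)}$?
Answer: $1288$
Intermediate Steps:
$r{\left(L,s \right)} = 16 - 4 L$ ($r{\left(L,s \right)} = \left(-4 + L\right) 2 \left(-2\right) = \left(-8 + 2 L\right) \left(-2\right) = 16 - 4 L$)
$E{\left(f,A \right)} = -2 + f$
$g{\left(J,t \right)} = 56$ ($g{\left(J,t \right)} = 4 \left(-2 - 5\right) \left(-2\right) = 4 \left(-7\right) \left(-2\right) = \left(-28\right) \left(-2\right) = 56$)
$\left(r{\left(-10,-9 \right)} - 33\right) g{\left(-3,\left(-1\right) \left(-1\right) + 4 \right)} = \left(\left(16 - -40\right) - 33\right) 56 = \left(\left(16 + 40\right) - 33\right) 56 = \left(56 - 33\right) 56 = 23 \cdot 56 = 1288$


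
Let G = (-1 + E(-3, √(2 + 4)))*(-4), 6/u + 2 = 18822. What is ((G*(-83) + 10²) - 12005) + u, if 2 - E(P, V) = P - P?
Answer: -108901927/9410 ≈ -11573.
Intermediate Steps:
u = 3/9410 (u = 6/(-2 + 18822) = 6/18820 = 6*(1/18820) = 3/9410 ≈ 0.00031881)
E(P, V) = 2 (E(P, V) = 2 - (P - P) = 2 - 1*0 = 2 + 0 = 2)
G = -4 (G = (-1 + 2)*(-4) = 1*(-4) = -4)
((G*(-83) + 10²) - 12005) + u = ((-4*(-83) + 10²) - 12005) + 3/9410 = ((332 + 100) - 12005) + 3/9410 = (432 - 12005) + 3/9410 = -11573 + 3/9410 = -108901927/9410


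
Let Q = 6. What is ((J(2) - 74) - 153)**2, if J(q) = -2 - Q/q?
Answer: 53824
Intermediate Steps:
J(q) = -2 - 6/q
((J(2) - 74) - 153)**2 = (((-2 - 6/2) - 74) - 153)**2 = (((-2 - 6*1/2) - 74) - 153)**2 = (((-2 - 3) - 74) - 153)**2 = ((-5 - 74) - 153)**2 = (-79 - 153)**2 = (-232)**2 = 53824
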